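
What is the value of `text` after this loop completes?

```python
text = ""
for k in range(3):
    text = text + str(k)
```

Concatenate digits 0 to 2
`text` takes the values: "" → "0" → "01" → "012"

Answer: "012"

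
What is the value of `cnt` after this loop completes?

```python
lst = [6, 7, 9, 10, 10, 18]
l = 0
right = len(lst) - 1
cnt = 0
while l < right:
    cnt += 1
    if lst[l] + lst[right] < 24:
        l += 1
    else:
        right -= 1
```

Steps to find pair summing to 24
`cnt` takes the values: 0 → 1 → 2 → 3 → 4 → 5

Answer: 5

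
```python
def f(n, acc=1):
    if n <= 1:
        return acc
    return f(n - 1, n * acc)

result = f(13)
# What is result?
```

Accumulator trace (n, acc): (13, 1) -> (12, 13) -> (11, 156) -> (10, 1716) -> (9, 17160) -> (8, 154440) -> (7, 1235520) -> (6, 8648640) -> (5, 51891840) -> (4, 259459200) -> (3, 1037836800) -> (2, 3113510400) -> (1, 6227020800) -> return 6227020800

Answer: 6227020800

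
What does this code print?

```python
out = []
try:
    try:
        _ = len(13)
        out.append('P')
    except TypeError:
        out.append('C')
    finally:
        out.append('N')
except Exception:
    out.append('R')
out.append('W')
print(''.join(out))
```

Execution trace: 'C' (inner except TypeError) → 'N' (inner finally) → 'W' (after the try/except). Output: CNW

Answer: CNW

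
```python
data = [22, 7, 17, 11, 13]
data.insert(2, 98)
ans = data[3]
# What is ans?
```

Trace:
`data = [22, 7, 17, 11, 13]` → data = [22, 7, 17, 11, 13]
`data.insert(2, 98)` → data = [22, 7, 98, 17, 11, 13]
`ans = data[3]` → ans = 17
So ans = 17

Answer: 17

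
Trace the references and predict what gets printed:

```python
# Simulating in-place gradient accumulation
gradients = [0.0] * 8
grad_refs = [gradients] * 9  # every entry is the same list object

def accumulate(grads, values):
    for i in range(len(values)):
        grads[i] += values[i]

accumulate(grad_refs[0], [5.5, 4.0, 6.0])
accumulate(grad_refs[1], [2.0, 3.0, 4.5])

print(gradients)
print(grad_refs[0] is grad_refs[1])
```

Key concept: gradient accumulation aliasing.
Step by step:
`gradients = [0.0] * 8` → gradients = [0.0, 0.0, 0.0, 0.0, 0.0, 0.0, 0.0, 0.0]
`grad_refs = [gradients] * 9` → grad_refs = [[0.0, 0.0, 0.0, 0.0, 0.0, 0.0, 0.0, 0.0], [0.0, 0.0, 0.0, 0.0, 0.0, 0.0, 0.0, 0.0], [0.0, 0.0, 0.0, 0.0, 0.0, 0.0, 0.0, 0.0], [0.0, 0.0, 0.0, 0.0, 0.0, 0.0, 0.0, 0.0], [0.0, 0.0, 0.0, 0.0, 0.0, 0.0, 0.0, 0.0], [0.0, 0.0, 0.0, 0.0, 0.0, 0.0, 0.0, 0.0], [0.0, 0.0, 0.0, 0.0, 0.0, 0.0, 0.0, 0.0], [0.0, 0.0, 0.0, 0.0, 0.0, 0.0, 0.0, 0.0], [0.0, 0.0, 0.0, 0.0, 0.0, 0.0, 0.0, 0.0]]
`accumulate(grad_refs[0], [5.5, 4.0, 6.0])` → gradients = [5.5, 4.0, 6.0, 0.0, 0.0, 0.0, 0.0, 0.0]; grad_refs = [[5.5, 4.0, 6.0, 0.0, 0.0, 0.0, 0.0, 0.0], [5.5, 4.0, 6.0, 0.0, 0.0, 0.0, 0.0, 0.0], [5.5, 4.0, 6.0, 0.0, 0.0, 0.0, 0.0, 0.0], [5.5, 4.0, 6.0, 0.0, 0.0, 0.0, 0.0, 0.0], [5.5, 4.0, 6.0, 0.0, 0.0, 0.0, 0.0, 0.0], [5.5, 4.0, 6.0, 0.0, 0.0, 0.0, 0.0, 0.0], [5.5, 4.0, 6.0, 0.0, 0.0, 0.0, 0.0, 0.0], [5.5, 4.0, 6.0, 0.0, 0.0, 0.0, 0.0, 0.0], [5.5, 4.0, 6.0, 0.0, 0.0, 0.0, 0.0, 0.0]]
`accumulate(grad_refs[1], [2.0, 3.0, 4.5])` → gradients = [7.5, 7.0, 10.5, 0.0, 0.0, 0.0, 0.0, 0.0]; grad_refs = [[7.5, 7.0, 10.5, 0.0, 0.0, 0.0, 0.0, 0.0], [7.5, 7.0, 10.5, 0.0, 0.0, 0.0, 0.0, 0.0], [7.5, 7.0, 10.5, 0.0, 0.0, 0.0, 0.0, 0.0], [7.5, 7.0, 10.5, 0.0, 0.0, 0.0, 0.0, 0.0], [7.5, 7.0, 10.5, 0.0, 0.0, 0.0, 0.0, 0.0], [7.5, 7.0, 10.5, 0.0, 0.0, 0.0, 0.0, 0.0], [7.5, 7.0, 10.5, 0.0, 0.0, 0.0, 0.0, 0.0], [7.5, 7.0, 10.5, 0.0, 0.0, 0.0, 0.0, 0.0], [7.5, 7.0, 10.5, 0.0, 0.0, 0.0, 0.0, 0.0]]
`print(gradients)` → prints [7.5, 7.0, 10.5, 0.0, 0.0, 0.0, 0.0, 0.0]
`print(grad_refs[0] is grad_refs[1])` → prints True

Answer:
[7.5, 7.0, 10.5, 0.0, 0.0, 0.0, 0.0, 0.0]
True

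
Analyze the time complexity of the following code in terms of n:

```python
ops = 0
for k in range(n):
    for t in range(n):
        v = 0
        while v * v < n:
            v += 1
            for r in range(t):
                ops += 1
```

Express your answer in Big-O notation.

Each loop level contributes: n × n × √n × n. Multiplying the contributions gives O(n^3√n).

Answer: O(n^3√n)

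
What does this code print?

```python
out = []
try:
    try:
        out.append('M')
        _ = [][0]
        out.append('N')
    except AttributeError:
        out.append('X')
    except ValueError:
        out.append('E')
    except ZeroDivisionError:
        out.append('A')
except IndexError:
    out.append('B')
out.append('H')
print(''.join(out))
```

Execution trace: 'M' (try body) → 'B' (outer except IndexError) → 'H' (after the try/except). Output: MBH

Answer: MBH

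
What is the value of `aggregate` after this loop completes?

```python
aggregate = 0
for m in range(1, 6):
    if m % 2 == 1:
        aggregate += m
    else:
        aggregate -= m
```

Add odd, subtract even
`aggregate` takes the values: 0 → 1 → -1 → 2 → -2 → 3

Answer: 3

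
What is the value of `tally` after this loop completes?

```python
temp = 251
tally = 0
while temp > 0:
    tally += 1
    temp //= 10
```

Count digits by repeated division by 10
`tally` takes the values: 0 → 1 → 2 → 3

Answer: 3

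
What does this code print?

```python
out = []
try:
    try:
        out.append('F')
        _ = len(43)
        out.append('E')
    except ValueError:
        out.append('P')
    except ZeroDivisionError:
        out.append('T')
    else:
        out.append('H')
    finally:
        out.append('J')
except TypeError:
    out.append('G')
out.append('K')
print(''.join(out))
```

Execution trace: 'F' (try body) → 'J' (finally) → 'G' (outer except TypeError) → 'K' (after the try/except). Output: FJGK

Answer: FJGK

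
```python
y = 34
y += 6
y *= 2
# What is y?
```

Trace:
`y = 34` → y = 34
`y += 6` → y = 40
`y *= 2` → y = 80
So y = 80

Answer: 80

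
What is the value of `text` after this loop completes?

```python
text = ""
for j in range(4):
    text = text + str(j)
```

Concatenate digits 0 to 3
`text` takes the values: "" → "0" → "01" → "012" → "0123"

Answer: "0123"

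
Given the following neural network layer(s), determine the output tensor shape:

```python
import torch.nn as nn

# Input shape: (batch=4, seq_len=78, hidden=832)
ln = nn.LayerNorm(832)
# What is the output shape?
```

Input: (4, 78, 832) -> Output: (4, 78, 832)

Answer: (4, 78, 832)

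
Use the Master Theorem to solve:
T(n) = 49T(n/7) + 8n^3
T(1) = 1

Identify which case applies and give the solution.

a=49, b=7, f(n)=8n^3. log_7(49) = 2. Since c=3 > 2 and the regularity condition holds (49(n/7)^3 = (49/7^3)n^3 with 49/7^3 < 1), Case 3 applies: T(n) = Θ(f(n)) = O(n^3).

Answer: O(n^3) - Case 3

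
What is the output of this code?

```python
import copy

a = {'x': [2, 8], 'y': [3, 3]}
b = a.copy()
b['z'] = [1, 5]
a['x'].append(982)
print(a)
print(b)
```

Key concept: shallow copy of dict with mutable values.
Step by step:
`a = {'x': [2, 8], 'y': [3, 3]}` → a = {'x': [2, 8], 'y': [3, 3]}
`b = a.copy()` → b = {'x': [2, 8], 'y': [3, 3]}
`b['z'] = [1, 5]` → b = {'x': [2, 8], 'y': [3, 3], 'z': [1, 5]}
`a['x'].append(982)` → a = {'x': [2, 8, 982], 'y': [3, 3]}; b = {'x': [2, 8, 982], 'y': [3, 3], 'z': [1, 5]}
`print(a)` → prints {'x': [2, 8, 982], 'y': [3, 3]}
`print(b)` → prints {'x': [2, 8, 982], 'y': [3, 3], 'z': [1, 5]}

Answer:
{'x': [2, 8, 982], 'y': [3, 3]}
{'x': [2, 8, 982], 'y': [3, 3], 'z': [1, 5]}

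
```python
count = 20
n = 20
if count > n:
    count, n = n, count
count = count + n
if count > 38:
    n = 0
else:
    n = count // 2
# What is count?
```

Trace:
`count = 20` → count = 20
`n = 20` → n = 20
`if count > n: ...` → count > n is False → no variable changes
`count = count + n` → count = 40
`if count > 38: ...` → count > 38 is True → n = 0
So count = 40

Answer: 40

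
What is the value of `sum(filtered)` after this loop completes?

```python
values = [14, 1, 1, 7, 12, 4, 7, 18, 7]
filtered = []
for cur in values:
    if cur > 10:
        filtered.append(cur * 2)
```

Sum of doubled values > 10
`filtered` takes the values: [] → [28] → [28, 24] → [28, 24, 36]
So `sum(filtered)` = 88

Answer: 88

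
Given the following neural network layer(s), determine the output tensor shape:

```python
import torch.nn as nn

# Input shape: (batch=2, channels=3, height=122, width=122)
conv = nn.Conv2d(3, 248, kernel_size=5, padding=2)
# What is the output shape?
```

Input: (2, 3, 122, 122) -> Output: (2, 248, 122, 122)

Answer: (2, 248, 122, 122)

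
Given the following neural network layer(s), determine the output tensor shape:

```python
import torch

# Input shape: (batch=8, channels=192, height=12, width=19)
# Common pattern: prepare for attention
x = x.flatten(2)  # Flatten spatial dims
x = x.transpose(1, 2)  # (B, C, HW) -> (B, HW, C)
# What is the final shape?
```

Input: (8, 192, 12, 19) -> after flatten(2): (8, 192, 228) -> Output: (8, 228, 192)

Answer: (8, 228, 192)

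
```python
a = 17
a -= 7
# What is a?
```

Trace:
`a = 17` → a = 17
`a -= 7` → a = 10
So a = 10

Answer: 10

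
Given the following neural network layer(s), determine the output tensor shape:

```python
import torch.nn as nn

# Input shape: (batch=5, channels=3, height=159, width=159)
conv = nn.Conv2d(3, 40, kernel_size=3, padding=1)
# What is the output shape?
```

Input: (5, 3, 159, 159) -> Output: (5, 40, 159, 159)

Answer: (5, 40, 159, 159)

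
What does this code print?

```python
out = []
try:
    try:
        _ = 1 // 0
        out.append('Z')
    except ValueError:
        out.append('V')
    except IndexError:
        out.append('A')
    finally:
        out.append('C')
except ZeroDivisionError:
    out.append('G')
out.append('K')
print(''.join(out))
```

Execution trace: 'C' (finally) → 'G' (outer except ZeroDivisionError) → 'K' (after the try/except). Output: CGK

Answer: CGK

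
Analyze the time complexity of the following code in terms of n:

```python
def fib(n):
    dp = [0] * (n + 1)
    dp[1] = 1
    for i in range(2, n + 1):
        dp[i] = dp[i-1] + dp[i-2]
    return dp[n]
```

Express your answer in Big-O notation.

This is Dynamic programming Fibonacci. Time complexity: O(n).

Answer: O(n)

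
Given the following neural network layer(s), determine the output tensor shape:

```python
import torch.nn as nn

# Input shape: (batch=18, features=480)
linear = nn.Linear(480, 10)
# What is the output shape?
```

Input: (18, 480) -> Output: (18, 10)

Answer: (18, 10)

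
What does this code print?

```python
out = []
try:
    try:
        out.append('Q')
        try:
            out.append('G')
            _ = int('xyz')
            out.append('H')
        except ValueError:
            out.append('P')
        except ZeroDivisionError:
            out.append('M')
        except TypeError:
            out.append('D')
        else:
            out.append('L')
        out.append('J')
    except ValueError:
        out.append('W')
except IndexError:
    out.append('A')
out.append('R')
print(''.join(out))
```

Execution trace: 'Q' (try body) → 'G' (inner try body) → 'P' (inner except ValueError) → 'J' (try body, no exception) → 'R' (after the try/except). Output: QGPJR

Answer: QGPJR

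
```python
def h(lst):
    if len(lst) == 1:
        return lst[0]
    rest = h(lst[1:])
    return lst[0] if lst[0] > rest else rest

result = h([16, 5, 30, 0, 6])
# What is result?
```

Recursive max over [16, 5, 30, 0, 6] = 30

Answer: 30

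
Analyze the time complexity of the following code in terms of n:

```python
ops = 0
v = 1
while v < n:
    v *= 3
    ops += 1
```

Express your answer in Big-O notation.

Each loop level contributes: log n. Multiplying the contributions gives O(log n).

Answer: O(log n)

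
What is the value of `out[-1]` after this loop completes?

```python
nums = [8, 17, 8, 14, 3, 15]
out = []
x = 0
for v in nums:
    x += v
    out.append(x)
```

Cumulative sum ends at 65
`out` takes the values: [] → [8] → [8, 25] → [8, 25, 33] → [8, 25, 33, 47] → [8, 25, 33, 47, 50] → [8, 25, 33, 47, 50, 65]
So `out[-1]` = 65

Answer: 65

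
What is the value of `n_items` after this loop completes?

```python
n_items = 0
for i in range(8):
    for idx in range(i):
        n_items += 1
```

Triangle number: 0+1+2+...+7
`n_items` takes the values: 0 → 1 → 2 → 3 → 4 → 5 → 6 → 7 → 8 → 9 → 10 → 11 → 12 → 13 → 14 → 15 → 16 → 17 → 18 → 19 → 20 → 21 → 22 → 23 → 24 → 25 → 26 → 27 → 28

Answer: 28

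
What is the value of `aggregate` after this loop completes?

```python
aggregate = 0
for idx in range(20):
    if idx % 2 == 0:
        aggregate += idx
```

Sum of even numbers 0 to 19
`aggregate` takes the values: 0 → 2 → 6 → 12 → 20 → 30 → 42 → 56 → 72 → 90

Answer: 90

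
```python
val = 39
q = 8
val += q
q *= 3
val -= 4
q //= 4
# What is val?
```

Trace:
`val = 39` → val = 39
`q = 8` → q = 8
`val += q` → val = 47
`q *= 3` → q = 24
`val -= 4` → val = 43
`q //= 4` → q = 6
So val = 43

Answer: 43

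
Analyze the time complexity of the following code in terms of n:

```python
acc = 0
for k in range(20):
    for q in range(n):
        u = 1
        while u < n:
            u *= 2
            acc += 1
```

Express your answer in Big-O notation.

Each loop level contributes: 1 × n × log n. Multiplying the contributions gives O(n log n).

Answer: O(n log n)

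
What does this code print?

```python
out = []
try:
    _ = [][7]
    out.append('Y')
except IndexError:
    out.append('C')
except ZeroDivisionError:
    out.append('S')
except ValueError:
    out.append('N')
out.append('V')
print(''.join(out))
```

Execution trace: 'C' (except IndexError) → 'V' (after the try/except). Output: CV

Answer: CV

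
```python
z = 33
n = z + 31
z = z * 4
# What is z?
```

Trace:
`z = 33` → z = 33
`n = z + 31` → n = 64
`z = z * 4` → z = 132
So z = 132

Answer: 132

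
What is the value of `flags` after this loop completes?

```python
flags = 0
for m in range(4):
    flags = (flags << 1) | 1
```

Build 4 consecutive 1-bits: 0b1111
`flags` takes the values: 0 → 1 → 3 → 7 → 15

Answer: 15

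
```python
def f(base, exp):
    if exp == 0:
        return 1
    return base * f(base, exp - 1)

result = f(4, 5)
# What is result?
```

f(4, 5) = 4 * 4 * 4 * 4 * 4 = 1024

Answer: 1024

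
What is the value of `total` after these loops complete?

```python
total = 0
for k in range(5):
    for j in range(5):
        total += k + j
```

Sum of all k+j for k,j in 5x5
`total` takes the values: 0 → 1 → 3 → 6 → 10 → 11 → 13 → 16 → 20 → 25 → 27 → 30 → 34 → 39 → 45 → 48 → 52 → 57 → 63 → 70 → 74 → 79 → 85 → 92 → 100

Answer: 100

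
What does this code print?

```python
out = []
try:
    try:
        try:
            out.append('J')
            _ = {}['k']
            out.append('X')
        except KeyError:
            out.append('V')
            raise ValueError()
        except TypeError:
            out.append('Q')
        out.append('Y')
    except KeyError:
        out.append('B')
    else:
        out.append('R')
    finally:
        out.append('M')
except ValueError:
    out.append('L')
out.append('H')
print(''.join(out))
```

Execution trace: 'J' (inner try body) → 'V' (inner except KeyError) → 'M' (finally) → 'L' (outer except ValueError) → 'H' (after the try/except). Output: JVMLH

Answer: JVMLH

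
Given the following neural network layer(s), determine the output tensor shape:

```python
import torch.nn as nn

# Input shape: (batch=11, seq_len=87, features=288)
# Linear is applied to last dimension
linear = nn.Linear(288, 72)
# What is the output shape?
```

Input: (11, 87, 288) -> Output: (11, 87, 72)

Answer: (11, 87, 72)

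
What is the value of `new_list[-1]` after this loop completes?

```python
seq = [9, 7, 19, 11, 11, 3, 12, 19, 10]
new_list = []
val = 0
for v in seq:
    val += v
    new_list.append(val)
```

Cumulative sum ends at 101
`new_list` takes the values: [] → [9] → [9, 16] → [9, 16, 35] → [9, 16, 35, 46] → [9, 16, 35, 46, 57] → [9, 16, 35, 46, 57, 60] → [9, 16, 35, 46, 57, 60, 72] → [9, 16, 35, 46, 57, 60, 72, 91] → [9, 16, 35, 46, 57, 60, 72, 91, 101]
So `new_list[-1]` = 101

Answer: 101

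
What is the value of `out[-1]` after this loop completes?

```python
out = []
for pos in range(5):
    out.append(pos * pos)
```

Last element of squares 0 to 4
`out` takes the values: [] → [0] → [0, 1] → [0, 1, 4] → [0, 1, 4, 9] → [0, 1, 4, 9, 16]
So `out[-1]` = 16

Answer: 16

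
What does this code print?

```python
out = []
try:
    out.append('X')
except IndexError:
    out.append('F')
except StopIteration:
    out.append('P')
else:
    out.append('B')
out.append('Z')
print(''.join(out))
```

Execution trace: 'X' (try body, no exception) → 'B' (else) → 'Z' (after the try/except). Output: XBZ

Answer: XBZ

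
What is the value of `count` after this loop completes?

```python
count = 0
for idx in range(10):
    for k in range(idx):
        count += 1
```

Triangle number: 0+1+2+...+9
`count` takes the values: 0 → 1 → 2 → 3 → 4 → 5 → 6 → 7 → 8 → 9 → 10 → 11 → 12 → 13 → 14 → 15 → 16 → 17 → 18 → 19 → 20 → 21 → 22 → 23 → 24 → 25 → 26 → 27 → 28 → 29 → … → 41 → 42 → 43 → 44 → 45

Answer: 45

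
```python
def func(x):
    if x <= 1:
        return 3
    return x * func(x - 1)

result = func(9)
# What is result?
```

func(9) = 9 * 8 * 7 * 6 * 5 * 4 * 3 * 2 * 3 = 1088640

Answer: 1088640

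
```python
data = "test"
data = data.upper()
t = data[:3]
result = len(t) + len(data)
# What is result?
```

Trace:
`data = "test"` → data = 'test'
`data = data.upper()` → data = 'TEST'
`t = data[:3]` → t = 'TES'
`result = len(t) + len(data)` → result = 7
So result = 7

Answer: 7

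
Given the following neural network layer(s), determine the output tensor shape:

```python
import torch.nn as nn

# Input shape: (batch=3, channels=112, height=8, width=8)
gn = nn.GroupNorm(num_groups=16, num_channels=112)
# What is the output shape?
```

Input: (3, 112, 8, 8) -> Output: (3, 112, 8, 8)

Answer: (3, 112, 8, 8)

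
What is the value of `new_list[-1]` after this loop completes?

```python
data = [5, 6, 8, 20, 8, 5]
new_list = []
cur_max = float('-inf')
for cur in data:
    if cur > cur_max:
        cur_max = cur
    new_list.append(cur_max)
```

Running max ends at 20
`new_list` takes the values: [] → [5] → [5, 6] → [5, 6, 8] → [5, 6, 8, 20] → [5, 6, 8, 20, 20] → [5, 6, 8, 20, 20, 20]
So `new_list[-1]` = 20

Answer: 20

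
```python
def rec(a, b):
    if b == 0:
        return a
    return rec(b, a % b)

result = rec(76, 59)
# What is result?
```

rec(76, 59) -> rec(59, 17) -> rec(17, 8) -> rec(8, 1) -> rec(1, 0) -> 1

Answer: 1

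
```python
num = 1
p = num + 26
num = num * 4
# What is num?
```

Trace:
`num = 1` → num = 1
`p = num + 26` → p = 27
`num = num * 4` → num = 4
So num = 4

Answer: 4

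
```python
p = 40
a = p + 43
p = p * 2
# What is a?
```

Trace:
`p = 40` → p = 40
`a = p + 43` → a = 83
`p = p * 2` → p = 80
So a = 83

Answer: 83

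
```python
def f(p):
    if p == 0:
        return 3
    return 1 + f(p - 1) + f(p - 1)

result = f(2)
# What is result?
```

f(p) = 1 + 2·f(p-1), f(0)=3. Closed form: (3+1)·2^2 - 1 = 15.

Answer: 15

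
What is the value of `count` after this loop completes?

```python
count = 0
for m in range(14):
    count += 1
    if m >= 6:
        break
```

Loop breaks when m reaches 6, count is 7
`count` takes the values: 0 → 1 → 2 → 3 → 4 → 5 → 6 → 7

Answer: 7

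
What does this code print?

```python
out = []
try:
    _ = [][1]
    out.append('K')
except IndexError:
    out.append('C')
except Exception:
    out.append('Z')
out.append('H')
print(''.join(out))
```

Execution trace: 'C' (except IndexError) → 'H' (after the try/except). Output: CH

Answer: CH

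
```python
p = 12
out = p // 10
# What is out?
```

Trace:
`p = 12` → p = 12
`out = p // 10` → out = 1
So out = 1

Answer: 1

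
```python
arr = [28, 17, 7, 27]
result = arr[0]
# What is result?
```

Trace:
`arr = [28, 17, 7, 27]` → arr = [28, 17, 7, 27]
`result = arr[0]` → result = 28
So result = 28

Answer: 28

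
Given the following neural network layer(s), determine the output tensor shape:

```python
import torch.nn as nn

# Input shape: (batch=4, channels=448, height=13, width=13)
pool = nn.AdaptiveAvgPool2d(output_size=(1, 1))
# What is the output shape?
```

Input: (4, 448, 13, 13) -> Output: (4, 448, 1, 1)

Answer: (4, 448, 1, 1)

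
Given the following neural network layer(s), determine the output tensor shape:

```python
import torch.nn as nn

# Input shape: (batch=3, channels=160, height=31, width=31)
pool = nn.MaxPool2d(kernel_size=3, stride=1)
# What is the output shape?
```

Input: (3, 160, 31, 31) -> Output: (3, 160, 29, 29)

Answer: (3, 160, 29, 29)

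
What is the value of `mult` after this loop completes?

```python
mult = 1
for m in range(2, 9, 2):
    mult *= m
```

Product of even numbers 2 to 8
`mult` takes the values: 1 → 2 → 8 → 48 → 384

Answer: 384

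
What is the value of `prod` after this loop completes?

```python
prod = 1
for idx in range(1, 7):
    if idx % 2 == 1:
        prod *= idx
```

Product of odd numbers 1 to 6
`prod` takes the values: 1 → 3 → 15

Answer: 15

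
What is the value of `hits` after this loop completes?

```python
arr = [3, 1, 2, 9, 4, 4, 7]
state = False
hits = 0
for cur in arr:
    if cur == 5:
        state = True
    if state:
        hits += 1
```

Count elements after first 5 in [3, 1, 2, 9, 4, 4, 7]
`hits` takes the values: 0

Answer: 0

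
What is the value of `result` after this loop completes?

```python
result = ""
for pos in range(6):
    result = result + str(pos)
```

Concatenate digits 0 to 5
`result` takes the values: "" → "0" → "01" → "012" → "0123" → "01234" → "012345"

Answer: "012345"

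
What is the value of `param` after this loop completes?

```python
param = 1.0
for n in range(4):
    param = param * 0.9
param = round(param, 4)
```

Exponential decay: 1.0 * 0.9^4
`param` takes the values: 1.0 → 0.9 → 0.81 → 0.729 → 0.6561

Answer: 0.6561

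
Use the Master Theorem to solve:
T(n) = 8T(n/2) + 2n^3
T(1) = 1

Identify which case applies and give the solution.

a=8, b=2, f(n)=2n^3. log_2(8) = 3. Since c=3 = 3, Case 2 applies: T(n) = Θ(n^log_b(a) · log n) = O(n^3 log n).

Answer: O(n^3 log n) - Case 2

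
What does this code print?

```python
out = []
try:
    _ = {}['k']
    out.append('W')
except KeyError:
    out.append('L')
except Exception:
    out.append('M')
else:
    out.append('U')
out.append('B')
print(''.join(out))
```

Execution trace: 'L' (except KeyError) → 'B' (after the try/except). Output: LB

Answer: LB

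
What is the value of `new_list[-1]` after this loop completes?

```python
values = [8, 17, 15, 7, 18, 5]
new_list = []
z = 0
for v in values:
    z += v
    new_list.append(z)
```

Cumulative sum ends at 70
`new_list` takes the values: [] → [8] → [8, 25] → [8, 25, 40] → [8, 25, 40, 47] → [8, 25, 40, 47, 65] → [8, 25, 40, 47, 65, 70]
So `new_list[-1]` = 70

Answer: 70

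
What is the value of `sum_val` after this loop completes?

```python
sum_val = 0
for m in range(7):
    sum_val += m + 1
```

Start at 0, add 1 to 7 = 28
`sum_val` takes the values: 0 → 1 → 3 → 6 → 10 → 15 → 21 → 28

Answer: 28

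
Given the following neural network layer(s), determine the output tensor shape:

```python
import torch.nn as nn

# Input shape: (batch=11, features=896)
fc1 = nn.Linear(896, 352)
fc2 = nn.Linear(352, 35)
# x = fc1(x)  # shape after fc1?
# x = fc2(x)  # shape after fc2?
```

Input: (11, 896) -> after fc1: (11, 352) -> Output: (11, 35)

Answer: (11, 35)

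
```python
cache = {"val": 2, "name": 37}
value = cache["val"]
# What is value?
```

Trace:
`cache = {"val": 2, "name": 37}` → cache = {'val': 2, 'name': 37}
`value = cache["val"]` → value = 2
So value = 2

Answer: 2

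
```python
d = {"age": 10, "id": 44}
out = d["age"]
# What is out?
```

Trace:
`d = {"age": 10, "id": 44}` → d = {'age': 10, 'id': 44}
`out = d["age"]` → out = 10
So out = 10

Answer: 10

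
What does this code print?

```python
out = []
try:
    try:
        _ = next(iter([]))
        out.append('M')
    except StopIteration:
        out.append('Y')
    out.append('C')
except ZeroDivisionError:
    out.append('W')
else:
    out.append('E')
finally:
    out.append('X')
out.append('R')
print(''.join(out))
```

Execution trace: 'Y' (inner except StopIteration) → 'C' (try body, no exception) → 'E' (else) → 'X' (finally) → 'R' (after the try/except). Output: YCEXR

Answer: YCEXR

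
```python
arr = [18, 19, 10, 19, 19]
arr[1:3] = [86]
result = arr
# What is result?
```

Trace:
`arr = [18, 19, 10, 19, 19]` → arr = [18, 19, 10, 19, 19]
`arr[1:3] = [86]` → arr = [18, 86, 19, 19]
`result = arr` → result = [18, 86, 19, 19]
So result = [18, 86, 19, 19]

Answer: [18, 86, 19, 19]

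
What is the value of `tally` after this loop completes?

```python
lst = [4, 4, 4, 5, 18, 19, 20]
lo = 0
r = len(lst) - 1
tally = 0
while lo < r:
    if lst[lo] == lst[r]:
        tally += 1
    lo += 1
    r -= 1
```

Count matching pairs from ends
`tally` takes the values: 0

Answer: 0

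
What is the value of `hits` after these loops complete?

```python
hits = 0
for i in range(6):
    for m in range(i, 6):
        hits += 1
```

Upper triangle: 6 + 5 + ... + 1
`hits` takes the values: 0 → 1 → 2 → 3 → 4 → 5 → 6 → 7 → 8 → 9 → 10 → 11 → 12 → 13 → 14 → 15 → 16 → 17 → 18 → 19 → 20 → 21

Answer: 21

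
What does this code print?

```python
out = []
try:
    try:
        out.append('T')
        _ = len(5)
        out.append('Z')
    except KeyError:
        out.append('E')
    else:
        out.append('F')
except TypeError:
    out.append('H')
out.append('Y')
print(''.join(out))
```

Execution trace: 'T' (inner try body) → 'H' (outer except TypeError) → 'Y' (after the try/except). Output: THY

Answer: THY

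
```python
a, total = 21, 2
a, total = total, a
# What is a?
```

Trace:
`a, total = 21, 2` → a = 21; total = 2
`a, total = total, a` → a = 2; total = 21
So a = 2

Answer: 2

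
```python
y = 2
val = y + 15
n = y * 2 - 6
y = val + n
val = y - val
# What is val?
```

Trace:
`y = 2` → y = 2
`val = y + 15` → val = 17
`n = y * 2 - 6` → n = -2
`y = val + n` → y = 15
`val = y - val` → val = -2
So val = -2

Answer: -2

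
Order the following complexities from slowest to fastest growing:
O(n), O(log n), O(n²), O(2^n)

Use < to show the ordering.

Ordered by growth rate: O(log n) < O(n) < O(n²) < O(2^n)

Answer: O(log n) < O(n) < O(n²) < O(2^n)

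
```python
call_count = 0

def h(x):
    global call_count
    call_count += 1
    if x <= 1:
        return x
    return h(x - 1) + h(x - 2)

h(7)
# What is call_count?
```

Calls(x) = 1 + Calls(x-1) + Calls(x-2); Calls(0)=Calls(1)=1. For x=7 this gives 41.

Answer: 41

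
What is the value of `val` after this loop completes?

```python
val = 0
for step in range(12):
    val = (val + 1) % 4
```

Increment mod 4, 12 times = 0
`val` takes the values: 0 → 1 → 2 → 3 → 0 → 1 → 2 → 3 → 0 → 1 → 2 → 3 → 0

Answer: 0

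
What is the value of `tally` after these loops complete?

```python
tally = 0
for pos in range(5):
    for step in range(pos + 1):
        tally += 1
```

Triangle: 1 + 2 + ... + 5
`tally` takes the values: 0 → 1 → 2 → 3 → 4 → 5 → 6 → 7 → 8 → 9 → 10 → 11 → 12 → 13 → 14 → 15

Answer: 15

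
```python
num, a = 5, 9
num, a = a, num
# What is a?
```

Trace:
`num, a = 5, 9` → num = 5; a = 9
`num, a = a, num` → num = 9; a = 5
So a = 5

Answer: 5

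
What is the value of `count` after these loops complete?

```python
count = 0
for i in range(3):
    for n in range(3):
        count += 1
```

3 * 3 = 9
`count` takes the values: 0 → 1 → 2 → 3 → 4 → 5 → 6 → 7 → 8 → 9

Answer: 9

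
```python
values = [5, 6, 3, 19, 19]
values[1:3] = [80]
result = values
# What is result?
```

Trace:
`values = [5, 6, 3, 19, 19]` → values = [5, 6, 3, 19, 19]
`values[1:3] = [80]` → values = [5, 80, 19, 19]
`result = values` → result = [5, 80, 19, 19]
So result = [5, 80, 19, 19]

Answer: [5, 80, 19, 19]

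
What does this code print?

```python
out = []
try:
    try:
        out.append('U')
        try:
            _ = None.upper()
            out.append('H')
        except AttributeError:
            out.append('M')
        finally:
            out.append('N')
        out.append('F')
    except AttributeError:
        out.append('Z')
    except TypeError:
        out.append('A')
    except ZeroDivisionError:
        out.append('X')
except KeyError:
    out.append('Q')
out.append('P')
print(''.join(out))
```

Execution trace: 'U' (try body) → 'M' (inner except AttributeError) → 'N' (inner finally) → 'F' (try body, no exception) → 'P' (after the try/except). Output: UMNFP

Answer: UMNFP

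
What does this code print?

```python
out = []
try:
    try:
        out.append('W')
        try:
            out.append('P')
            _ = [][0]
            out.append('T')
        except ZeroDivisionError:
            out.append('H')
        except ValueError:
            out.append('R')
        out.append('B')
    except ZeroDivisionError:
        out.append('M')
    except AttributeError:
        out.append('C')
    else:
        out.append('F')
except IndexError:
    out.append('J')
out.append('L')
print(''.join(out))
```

Execution trace: 'W' (try body) → 'P' (inner try body) → 'J' (outer except IndexError) → 'L' (after the try/except). Output: WPJL

Answer: WPJL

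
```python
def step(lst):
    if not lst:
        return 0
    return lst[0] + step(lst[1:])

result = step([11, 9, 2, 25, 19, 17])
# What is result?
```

11 + 9 + 2 + 25 + 19 + 17 + 0 = 83

Answer: 83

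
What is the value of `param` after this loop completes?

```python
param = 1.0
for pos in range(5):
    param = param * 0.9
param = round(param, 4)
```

Exponential decay: 1.0 * 0.9^5
`param` takes the values: 1.0 → 0.9 → 0.81 → 0.729 → 0.6561 → 0.59049 → 0.5905

Answer: 0.5905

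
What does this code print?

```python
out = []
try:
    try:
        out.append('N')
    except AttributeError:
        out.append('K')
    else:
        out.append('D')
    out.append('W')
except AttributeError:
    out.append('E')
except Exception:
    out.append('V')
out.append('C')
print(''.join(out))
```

Execution trace: 'N' (inner try body, no exception) → 'D' (inner else) → 'W' (try body, no exception) → 'C' (after the try/except). Output: NDWC

Answer: NDWC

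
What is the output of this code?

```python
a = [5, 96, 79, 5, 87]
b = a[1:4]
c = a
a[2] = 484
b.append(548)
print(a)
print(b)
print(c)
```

Key concept: slice vs alias.
Step by step:
`a = [5, 96, 79, 5, 87]` → a = [5, 96, 79, 5, 87]
`b = a[1:4]` → b = [96, 79, 5]
`c = a` → c = [5, 96, 79, 5, 87] (same object as a)
`a[2] = 484` → a = [5, 96, 484, 5, 87] (same object as c); c = [5, 96, 484, 5, 87] (same object as a)
`b.append(548)` → b = [96, 79, 5, 548]
`print(a)` → prints [5, 96, 484, 5, 87]
`print(b)` → prints [96, 79, 5, 548]
`print(c)` → prints [5, 96, 484, 5, 87]

Answer:
[5, 96, 484, 5, 87]
[96, 79, 5, 548]
[5, 96, 484, 5, 87]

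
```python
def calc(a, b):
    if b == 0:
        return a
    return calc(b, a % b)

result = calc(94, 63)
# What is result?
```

calc(94, 63) -> calc(63, 31) -> calc(31, 1) -> calc(1, 0) -> 1

Answer: 1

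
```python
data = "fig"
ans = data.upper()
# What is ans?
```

Trace:
`data = "fig"` → data = 'fig'
`ans = data.upper()` → ans = 'FIG'
So ans = 'FIG'

Answer: 'FIG'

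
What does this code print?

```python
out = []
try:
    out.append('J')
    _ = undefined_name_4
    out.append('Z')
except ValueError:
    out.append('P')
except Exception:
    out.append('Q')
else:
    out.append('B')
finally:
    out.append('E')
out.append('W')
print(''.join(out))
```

Execution trace: 'J' (try body) → 'Q' (except Exception) → 'E' (finally) → 'W' (after the try/except). Output: JQEW

Answer: JQEW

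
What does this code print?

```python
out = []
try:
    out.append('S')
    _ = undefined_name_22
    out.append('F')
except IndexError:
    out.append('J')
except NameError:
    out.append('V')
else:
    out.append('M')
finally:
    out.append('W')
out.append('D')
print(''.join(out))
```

Execution trace: 'S' (try body) → 'V' (except NameError) → 'W' (finally) → 'D' (after the try/except). Output: SVWD

Answer: SVWD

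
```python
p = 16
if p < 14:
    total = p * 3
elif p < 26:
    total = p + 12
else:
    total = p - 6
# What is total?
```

Trace:
`p = 16` → p = 16
`if p < 14: ...` → p < 14 is False, p < 26 is True → total = 28
So total = 28

Answer: 28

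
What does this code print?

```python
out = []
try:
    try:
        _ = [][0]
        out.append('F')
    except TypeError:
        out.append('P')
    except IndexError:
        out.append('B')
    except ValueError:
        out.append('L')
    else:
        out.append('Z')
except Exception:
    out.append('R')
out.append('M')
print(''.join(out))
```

Execution trace: 'B' (inner except IndexError) → 'M' (after the try/except). Output: BM

Answer: BM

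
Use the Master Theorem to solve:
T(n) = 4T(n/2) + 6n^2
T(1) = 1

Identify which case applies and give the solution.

a=4, b=2, f(n)=6n^2. log_2(4) = 2. Since c=2 = 2, Case 2 applies: T(n) = Θ(n^log_b(a) · log n) = O(n^2 log n).

Answer: O(n^2 log n) - Case 2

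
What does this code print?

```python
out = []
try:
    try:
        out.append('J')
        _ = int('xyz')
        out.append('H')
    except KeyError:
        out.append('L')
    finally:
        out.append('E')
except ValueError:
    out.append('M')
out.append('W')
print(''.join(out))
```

Execution trace: 'J' (try body) → 'E' (finally) → 'M' (outer except ValueError) → 'W' (after the try/except). Output: JEMW

Answer: JEMW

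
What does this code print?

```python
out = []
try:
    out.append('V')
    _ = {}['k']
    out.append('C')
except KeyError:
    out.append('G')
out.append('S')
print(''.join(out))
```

Execution trace: 'V' (try body) → 'G' (except KeyError) → 'S' (after the try/except). Output: VGS

Answer: VGS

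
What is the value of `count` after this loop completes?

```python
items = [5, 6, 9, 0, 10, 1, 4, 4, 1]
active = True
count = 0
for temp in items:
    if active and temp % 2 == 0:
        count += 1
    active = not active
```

Count even values at even positions
`count` takes the values: 0 → 1 → 2

Answer: 2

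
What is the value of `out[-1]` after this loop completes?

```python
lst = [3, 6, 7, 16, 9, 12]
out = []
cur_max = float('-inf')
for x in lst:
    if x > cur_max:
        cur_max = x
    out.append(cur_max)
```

Running max ends at 16
`out` takes the values: [] → [3] → [3, 6] → [3, 6, 7] → [3, 6, 7, 16] → [3, 6, 7, 16, 16] → [3, 6, 7, 16, 16, 16]
So `out[-1]` = 16

Answer: 16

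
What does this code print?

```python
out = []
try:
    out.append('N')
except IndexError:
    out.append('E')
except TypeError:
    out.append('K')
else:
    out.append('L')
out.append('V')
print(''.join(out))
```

Execution trace: 'N' (try body, no exception) → 'L' (else) → 'V' (after the try/except). Output: NLV

Answer: NLV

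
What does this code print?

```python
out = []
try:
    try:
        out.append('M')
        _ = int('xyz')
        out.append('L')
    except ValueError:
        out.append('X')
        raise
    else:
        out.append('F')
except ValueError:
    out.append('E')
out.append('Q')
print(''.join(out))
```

Execution trace: 'M' (try body) → 'X' (except ValueError) → 'E' (outer except ValueError) → 'Q' (after the try/except). Output: MXEQ

Answer: MXEQ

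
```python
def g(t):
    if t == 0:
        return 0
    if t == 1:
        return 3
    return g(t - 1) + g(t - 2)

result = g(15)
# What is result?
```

Build up from base cases: g(0)=0, g(1)=3, g(2)=3, g(3)=6, g(4)=9, g(5)=15, g(6)=24, ..., g(15)=1830

Answer: 1830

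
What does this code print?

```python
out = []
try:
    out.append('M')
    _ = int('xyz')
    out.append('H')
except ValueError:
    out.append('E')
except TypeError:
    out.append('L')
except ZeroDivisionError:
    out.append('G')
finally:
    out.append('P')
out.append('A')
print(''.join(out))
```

Execution trace: 'M' (try body) → 'E' (except ValueError) → 'P' (finally) → 'A' (after the try/except). Output: MEPA

Answer: MEPA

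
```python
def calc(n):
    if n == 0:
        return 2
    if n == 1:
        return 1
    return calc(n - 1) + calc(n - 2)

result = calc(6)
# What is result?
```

Build up from base cases: calc(0)=2, calc(1)=1, calc(2)=3, calc(3)=4, calc(4)=7, calc(5)=11, calc(6)=18

Answer: 18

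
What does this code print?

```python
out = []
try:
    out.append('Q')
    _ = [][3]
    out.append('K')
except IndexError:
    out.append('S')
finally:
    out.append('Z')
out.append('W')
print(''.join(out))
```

Execution trace: 'Q' (try body) → 'S' (except IndexError) → 'Z' (finally) → 'W' (after the try/except). Output: QSZW

Answer: QSZW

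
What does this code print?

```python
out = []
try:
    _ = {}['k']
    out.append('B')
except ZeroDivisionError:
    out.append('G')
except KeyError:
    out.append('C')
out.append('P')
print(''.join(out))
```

Execution trace: 'C' (except KeyError) → 'P' (after the try/except). Output: CP

Answer: CP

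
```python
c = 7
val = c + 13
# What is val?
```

Trace:
`c = 7` → c = 7
`val = c + 13` → val = 20
So val = 20

Answer: 20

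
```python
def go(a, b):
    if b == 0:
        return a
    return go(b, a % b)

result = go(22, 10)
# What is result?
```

go(22, 10) -> go(10, 2) -> go(2, 0) -> 2

Answer: 2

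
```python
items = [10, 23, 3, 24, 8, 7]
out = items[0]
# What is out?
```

Trace:
`items = [10, 23, 3, 24, 8, 7]` → items = [10, 23, 3, 24, 8, 7]
`out = items[0]` → out = 10
So out = 10

Answer: 10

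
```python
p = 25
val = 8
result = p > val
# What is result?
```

Trace:
`p = 25` → p = 25
`val = 8` → val = 8
`result = p > val` → result = True
So result = True

Answer: True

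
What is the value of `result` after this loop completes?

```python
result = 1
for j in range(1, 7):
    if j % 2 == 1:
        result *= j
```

Product of odd numbers 1 to 6
`result` takes the values: 1 → 3 → 15

Answer: 15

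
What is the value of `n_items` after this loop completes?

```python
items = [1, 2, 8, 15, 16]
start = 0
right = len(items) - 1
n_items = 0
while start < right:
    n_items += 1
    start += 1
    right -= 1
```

Iterations until pointers meet (list length 5)
`n_items` takes the values: 0 → 1 → 2

Answer: 2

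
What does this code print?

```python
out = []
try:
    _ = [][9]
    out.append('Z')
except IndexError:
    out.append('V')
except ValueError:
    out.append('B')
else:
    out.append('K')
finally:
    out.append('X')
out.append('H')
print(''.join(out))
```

Execution trace: 'V' (except IndexError) → 'X' (finally) → 'H' (after the try/except). Output: VXH

Answer: VXH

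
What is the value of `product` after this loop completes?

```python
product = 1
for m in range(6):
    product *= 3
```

3^6 = 729
`product` takes the values: 1 → 3 → 9 → 27 → 81 → 243 → 729

Answer: 729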